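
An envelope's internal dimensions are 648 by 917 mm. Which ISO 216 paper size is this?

C1 (648 × 917 mm)

Aspect ratio 917/648 ≈ 1.415 — close to the ISO √2 ≈ 1.414.
In the C-series (envelope sizes, between A and B): C1 = 648 × 917 mm.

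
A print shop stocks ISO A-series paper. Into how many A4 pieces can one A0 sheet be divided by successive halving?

Each ISO step halves the sheet: 1 × A0 → 2 × A1 → 4 × A2 → 8 × A3 → …
From A0 to A4 is 4 halving steps: 2^4 = 16.

16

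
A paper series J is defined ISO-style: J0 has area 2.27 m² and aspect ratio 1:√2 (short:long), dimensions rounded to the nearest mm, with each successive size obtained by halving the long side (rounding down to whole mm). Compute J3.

448 × 633 mm

Let J0's short side be w mm. w · w√2 = 2.27 m² = 2,270,000 mm², so w ≈ 1266.9 mm and w√2 ≈ 1791.7 mm → J0 = 1267 × 1792 mm.
J1: ⌊1792/2⌋ × 1267 = 896 × 1267 mm
J2: ⌊1267/2⌋ × 896 = 633 × 896 mm
J3: ⌊896/2⌋ × 633 = 448 × 633 mm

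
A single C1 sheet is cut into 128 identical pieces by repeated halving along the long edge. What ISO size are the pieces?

128 = 2^7, so 7 halving steps.
C1 → C2 → … → C8 after 7 steps.

C8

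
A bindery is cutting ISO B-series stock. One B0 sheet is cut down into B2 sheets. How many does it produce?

B0 = 1000 × 1414 mm; B2 = 500 × 707 mm.
Each halving step doubles the count; 2 steps from B0 to B2.
2^2 = 4.

4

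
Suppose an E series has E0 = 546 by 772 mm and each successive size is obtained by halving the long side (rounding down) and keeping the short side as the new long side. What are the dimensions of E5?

E1: ⌊772/2⌋ × 546 = 386 × 546 mm
E2: ⌊546/2⌋ × 386 = 273 × 386 mm
E3: ⌊386/2⌋ × 273 = 193 × 273 mm
E4: ⌊273/2⌋ × 193 = 136 × 193 mm
E5: ⌊193/2⌋ × 136 = 96 × 136 mm

96 × 136 mm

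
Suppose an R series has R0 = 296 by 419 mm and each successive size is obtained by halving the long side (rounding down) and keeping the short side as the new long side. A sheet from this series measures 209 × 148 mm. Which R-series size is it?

R0: 296 × 419 mm
R1: 209 × 296 mm
R2: 148 × 209 mm
R3: 104 × 148 mm
→ matches R2.

R2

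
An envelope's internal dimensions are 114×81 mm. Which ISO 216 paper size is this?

C7 (81 × 114 mm)

Aspect ratio 114/81 ≈ 1.407 — close to the ISO √2 ≈ 1.414.
In the C-series (envelope sizes, between A and B): C7 = 81 × 114 mm.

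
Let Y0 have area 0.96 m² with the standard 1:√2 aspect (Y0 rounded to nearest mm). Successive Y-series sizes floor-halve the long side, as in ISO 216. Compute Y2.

Let Y0's short side be w mm. w · w√2 = 0.96 m² = 960,000 mm², so w ≈ 823.9 mm and w√2 ≈ 1165.2 mm → Y0 = 824 × 1165 mm.
Y1: ⌊1165/2⌋ × 824 = 582 × 824 mm
Y2: ⌊824/2⌋ × 582 = 412 × 582 mm

412 × 582 mm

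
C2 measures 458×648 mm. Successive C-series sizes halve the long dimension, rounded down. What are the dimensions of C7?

81 × 114 mm

C3: ⌊648/2⌋ × 458 = 324 × 458 mm
C4: ⌊458/2⌋ × 324 = 229 × 324 mm
C5: ⌊324/2⌋ × 229 = 162 × 229 mm
C6: ⌊229/2⌋ × 162 = 114 × 162 mm
C7: ⌊162/2⌋ × 114 = 81 × 114 mm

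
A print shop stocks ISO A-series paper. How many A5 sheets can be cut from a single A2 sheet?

8

Each ISO step halves the sheet: 1 × A2 → 2 × A3 → 4 × A4 → 8 × A5
From A2 to A5 is 3 halving steps: 2^3 = 8.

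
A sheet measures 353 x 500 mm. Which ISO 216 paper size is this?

Aspect ratio 500/353 ≈ 1.416 — close to the ISO √2 ≈ 1.414.
In the B-series (B0 = 1000 × 1414 mm): B3 = 353 × 500 mm.

B3 (353 × 500 mm)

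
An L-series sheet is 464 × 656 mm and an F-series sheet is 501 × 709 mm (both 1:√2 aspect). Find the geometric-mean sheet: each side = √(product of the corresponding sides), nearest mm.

482 × 682 mm

Short side: √(464 · 501) = √232464 ≈ 482.1 → 482 mm
Long side: √(656 · 709) = √465104 ≈ 682.0 → 682 mm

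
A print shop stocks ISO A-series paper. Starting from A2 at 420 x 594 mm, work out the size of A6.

105 × 148 mm

A3: ⌊594/2⌋ × 420 = 297 × 420 mm
A4: ⌊420/2⌋ × 297 = 210 × 297 mm
A5: ⌊297/2⌋ × 210 = 148 × 210 mm
A6: ⌊210/2⌋ × 148 = 105 × 148 mm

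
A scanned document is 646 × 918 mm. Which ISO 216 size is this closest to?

C1 (648 × 917 mm)

Aspect ratio 918/646 ≈ 1.421 — close to the ISO √2 ≈ 1.414.
In the C-series (envelope sizes, between A and B): C1 = 648 × 917 mm.
Off by 3 mm total — nearest standard size.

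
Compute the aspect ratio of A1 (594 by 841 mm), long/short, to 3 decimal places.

841 / 594 = 1.416
ISO 216 targets √2 ≈ 1.414; the +0.002 deviation is from mm rounding.

1.416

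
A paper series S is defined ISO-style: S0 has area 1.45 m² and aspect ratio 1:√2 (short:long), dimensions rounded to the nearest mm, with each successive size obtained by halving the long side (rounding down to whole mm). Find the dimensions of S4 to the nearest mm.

253 × 358 mm

Let S0's short side be w mm. w · w√2 = 1.45 m² = 1,450,000 mm², so w ≈ 1012.6 mm and w√2 ≈ 1432.0 mm → S0 = 1013 × 1432 mm.
S1: ⌊1432/2⌋ × 1013 = 716 × 1013 mm
S2: ⌊1013/2⌋ × 716 = 506 × 716 mm
S3: ⌊716/2⌋ × 506 = 358 × 506 mm
S4: ⌊506/2⌋ × 358 = 253 × 358 mm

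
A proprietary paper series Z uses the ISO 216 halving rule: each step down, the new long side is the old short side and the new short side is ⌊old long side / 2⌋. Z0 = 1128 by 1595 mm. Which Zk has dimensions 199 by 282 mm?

Z0: 1128 × 1595 mm
Z1: 797 × 1128 mm
Z2: 564 × 797 mm
Z3: 398 × 564 mm
Z4: 282 × 398 mm
Z5: 199 × 282 mm
Z6: 141 × 199 mm
→ matches Z5.

Z5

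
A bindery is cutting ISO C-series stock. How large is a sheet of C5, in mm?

162 × 229 mm

C0 = 917 × 1297 mm (C0 is the geometric mean of A0 and B0, aspect 1:√2).
C1: ⌊1297/2⌋ × 917 = 648 × 917 mm
C2: ⌊917/2⌋ × 648 = 458 × 648 mm
C3: ⌊648/2⌋ × 458 = 324 × 458 mm
C4: ⌊458/2⌋ × 324 = 229 × 324 mm
C5: ⌊324/2⌋ × 229 = 162 × 229 mm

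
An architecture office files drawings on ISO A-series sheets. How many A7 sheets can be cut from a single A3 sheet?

Each ISO step halves the sheet: 1 × A3 → 2 × A4 → 4 × A5 → 8 × A6 → …
From A3 to A7 is 4 halving steps: 2^4 = 16.

16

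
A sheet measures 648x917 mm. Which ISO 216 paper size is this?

C1 (648 × 917 mm)

Aspect ratio 917/648 ≈ 1.415 — close to the ISO √2 ≈ 1.414.
In the C-series (envelope sizes, between A and B): C1 = 648 × 917 mm.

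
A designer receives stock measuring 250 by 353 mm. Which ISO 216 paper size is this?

B4 (250 × 353 mm)

Aspect ratio 353/250 ≈ 1.412 — close to the ISO √2 ≈ 1.414.
In the B-series (B0 = 1000 × 1414 mm): B4 = 250 × 353 mm.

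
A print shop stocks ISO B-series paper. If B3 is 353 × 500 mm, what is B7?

88 × 125 mm

B4: ⌊500/2⌋ × 353 = 250 × 353 mm
B5: ⌊353/2⌋ × 250 = 176 × 250 mm
B6: ⌊250/2⌋ × 176 = 125 × 176 mm
B7: ⌊176/2⌋ × 125 = 88 × 125 mm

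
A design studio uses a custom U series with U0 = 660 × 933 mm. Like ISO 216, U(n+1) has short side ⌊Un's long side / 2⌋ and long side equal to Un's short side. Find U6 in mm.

U1: ⌊933/2⌋ × 660 = 466 × 660 mm
U2: ⌊660/2⌋ × 466 = 330 × 466 mm
U3: ⌊466/2⌋ × 330 = 233 × 330 mm
U4: ⌊330/2⌋ × 233 = 165 × 233 mm
U5: ⌊233/2⌋ × 165 = 116 × 165 mm
U6: ⌊165/2⌋ × 116 = 82 × 116 mm

82 × 116 mm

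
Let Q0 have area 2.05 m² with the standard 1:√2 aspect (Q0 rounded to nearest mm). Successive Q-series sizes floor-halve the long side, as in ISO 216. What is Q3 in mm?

Let Q0's short side be w mm. w · w√2 = 2.05 m² = 2,050,000 mm², so w ≈ 1204.0 mm and w√2 ≈ 1702.7 mm → Q0 = 1204 × 1703 mm.
Q1: ⌊1703/2⌋ × 1204 = 851 × 1204 mm
Q2: ⌊1204/2⌋ × 851 = 602 × 851 mm
Q3: ⌊851/2⌋ × 602 = 425 × 602 mm

425 × 602 mm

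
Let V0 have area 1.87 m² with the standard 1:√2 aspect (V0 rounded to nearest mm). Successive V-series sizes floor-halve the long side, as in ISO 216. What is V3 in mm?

406 × 575 mm

Let V0's short side be w mm. w · w√2 = 1.87 m² = 1,870,000 mm², so w ≈ 1149.9 mm and w√2 ≈ 1626.2 mm → V0 = 1150 × 1626 mm.
V1: ⌊1626/2⌋ × 1150 = 813 × 1150 mm
V2: ⌊1150/2⌋ × 813 = 575 × 813 mm
V3: ⌊813/2⌋ × 575 = 406 × 575 mm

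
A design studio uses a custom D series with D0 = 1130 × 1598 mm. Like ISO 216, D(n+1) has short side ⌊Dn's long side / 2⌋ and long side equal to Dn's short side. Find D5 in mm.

199 × 282 mm

D1 = 799 × 1130 mm (from D0 by 1 halving).
D2: ⌊1130/2⌋ × 799 = 565 × 799 mm
D3: ⌊799/2⌋ × 565 = 399 × 565 mm
D4: ⌊565/2⌋ × 399 = 282 × 399 mm
D5: ⌊399/2⌋ × 282 = 199 × 282 mm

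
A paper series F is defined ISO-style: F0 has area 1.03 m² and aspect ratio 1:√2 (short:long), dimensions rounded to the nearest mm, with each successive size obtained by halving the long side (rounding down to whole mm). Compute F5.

150 × 213 mm

Let F0's short side be w mm. w · w√2 = 1.03 m² = 1,030,000 mm², so w ≈ 853.4 mm and w√2 ≈ 1206.9 mm → F0 = 853 × 1207 mm.
F1: ⌊1207/2⌋ × 853 = 603 × 853 mm
F2: ⌊853/2⌋ × 603 = 426 × 603 mm
F3: ⌊603/2⌋ × 426 = 301 × 426 mm
F4: ⌊426/2⌋ × 301 = 213 × 301 mm
F5: ⌊301/2⌋ × 213 = 150 × 213 mm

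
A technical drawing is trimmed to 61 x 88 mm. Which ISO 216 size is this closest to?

B8 (62 × 88 mm)

Aspect ratio 88/61 ≈ 1.443 (ISO target is √2 ≈ 1.414).
In the B-series (B0 = 1000 × 1414 mm): B8 = 62 × 88 mm.
Off by 1 mm total — nearest standard size.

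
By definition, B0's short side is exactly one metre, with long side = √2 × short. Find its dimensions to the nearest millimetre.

Short side = 1000 mm; long side = 1000√2 ≈ 1414.2 mm.

1000 × 1414 mm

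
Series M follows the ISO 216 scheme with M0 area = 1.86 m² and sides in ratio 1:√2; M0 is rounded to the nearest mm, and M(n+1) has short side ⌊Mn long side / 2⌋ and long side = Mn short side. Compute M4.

Let M0's short side be w mm. w · w√2 = 1.86 m² = 1,860,000 mm², so w ≈ 1146.8 mm and w√2 ≈ 1621.9 mm → M0 = 1147 × 1622 mm.
M1: ⌊1622/2⌋ × 1147 = 811 × 1147 mm
M2: ⌊1147/2⌋ × 811 = 573 × 811 mm
M3: ⌊811/2⌋ × 573 = 405 × 573 mm
M4: ⌊573/2⌋ × 405 = 286 × 405 mm

286 × 405 mm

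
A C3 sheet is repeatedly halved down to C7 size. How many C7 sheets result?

Each ISO step halves the sheet: 1 × C3 → 2 × C4 → 4 × C5 → 8 × C6 → …
From C3 to C7 is 4 halving steps: 2^4 = 16.

16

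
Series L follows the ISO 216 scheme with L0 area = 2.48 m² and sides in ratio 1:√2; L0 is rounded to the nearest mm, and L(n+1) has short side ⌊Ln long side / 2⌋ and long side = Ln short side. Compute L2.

662 × 936 mm

Let L0's short side be w mm. w · w√2 = 2.48 m² = 2,480,000 mm², so w ≈ 1324.2 mm and w√2 ≈ 1872.8 mm → L0 = 1324 × 1873 mm.
L1: ⌊1873/2⌋ × 1324 = 936 × 1324 mm
L2: ⌊1324/2⌋ × 936 = 662 × 936 mm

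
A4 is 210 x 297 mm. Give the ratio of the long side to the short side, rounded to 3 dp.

1.414

297 / 210 = 1.414
Matches √2 ≈ 1.414 — the ISO 216 defining ratio.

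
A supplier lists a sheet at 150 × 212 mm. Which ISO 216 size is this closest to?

A5 (148 × 210 mm)

Aspect ratio 212/150 ≈ 1.413 — close to the ISO √2 ≈ 1.414.
In the A-series (A0 area = 1 m²): A5 = 148 × 210 mm.
Off by 4 mm total — nearest standard size.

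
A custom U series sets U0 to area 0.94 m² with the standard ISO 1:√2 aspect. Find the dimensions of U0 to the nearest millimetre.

Let the short side be w mm. Then w · w√2 = 0.94 m² = 940,000 mm².
w² = 940,000/√2, so w ≈ 815.3 mm; long side = w√2 ≈ 1153.0 mm.

815 × 1153 mm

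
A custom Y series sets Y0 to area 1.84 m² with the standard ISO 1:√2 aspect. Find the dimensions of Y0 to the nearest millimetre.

Let the short side be w mm. Then w · w√2 = 1.84 m² = 1,840,000 mm².
w² = 1,840,000/√2, so w ≈ 1140.6 mm; long side = w√2 ≈ 1613.1 mm.

1141 × 1613 mm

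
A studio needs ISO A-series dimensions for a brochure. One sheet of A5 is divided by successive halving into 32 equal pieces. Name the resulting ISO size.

A10

32 = 2^5, so 5 halving steps.
A5 → A6 → … → A10 after 5 steps.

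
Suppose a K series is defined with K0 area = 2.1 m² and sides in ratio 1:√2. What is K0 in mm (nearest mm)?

1219 × 1723 mm

Let the short side be w mm. Then w · w√2 = 2.1 m² = 2,100,000 mm².
w² = 2,100,000/√2, so w ≈ 1218.6 mm; long side = w√2 ≈ 1723.3 mm.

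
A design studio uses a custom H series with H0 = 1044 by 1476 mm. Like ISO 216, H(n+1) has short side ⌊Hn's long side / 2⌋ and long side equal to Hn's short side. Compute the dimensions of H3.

369 × 522 mm

H1: ⌊1476/2⌋ × 1044 = 738 × 1044 mm
H2: ⌊1044/2⌋ × 738 = 522 × 738 mm
H3: ⌊738/2⌋ × 522 = 369 × 522 mm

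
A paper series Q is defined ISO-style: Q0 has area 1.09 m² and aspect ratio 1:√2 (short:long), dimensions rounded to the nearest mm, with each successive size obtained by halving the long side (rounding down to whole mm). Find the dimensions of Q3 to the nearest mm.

310 × 439 mm

Let Q0's short side be w mm. w · w√2 = 1.09 m² = 1,090,000 mm², so w ≈ 877.9 mm and w√2 ≈ 1241.6 mm → Q0 = 878 × 1242 mm.
Q1: ⌊1242/2⌋ × 878 = 621 × 878 mm
Q2: ⌊878/2⌋ × 621 = 439 × 621 mm
Q3: ⌊621/2⌋ × 439 = 310 × 439 mm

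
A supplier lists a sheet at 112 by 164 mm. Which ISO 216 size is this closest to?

C6 (114 × 162 mm)

Aspect ratio 164/112 ≈ 1.464 (ISO target is √2 ≈ 1.414).
In the C-series (envelope sizes, between A and B): C6 = 114 × 162 mm.
Off by 4 mm total — nearest standard size.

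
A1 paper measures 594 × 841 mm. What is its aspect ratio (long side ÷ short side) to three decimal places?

1.416

841 / 594 = 1.416
ISO 216 targets √2 ≈ 1.414; the +0.002 deviation is from mm rounding.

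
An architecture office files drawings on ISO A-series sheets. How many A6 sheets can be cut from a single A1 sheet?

32

A1 = 594 × 841 mm; A6 = 105 × 148 mm.
Each halving step doubles the count; 5 steps from A1 to A6.
2^5 = 32.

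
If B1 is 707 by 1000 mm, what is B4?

250 × 353 mm

B2: ⌊1000/2⌋ × 707 = 500 × 707 mm
B3: ⌊707/2⌋ × 500 = 353 × 500 mm
B4: ⌊500/2⌋ × 353 = 250 × 353 mm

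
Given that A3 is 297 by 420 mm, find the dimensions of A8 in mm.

A4: ⌊420/2⌋ × 297 = 210 × 297 mm
A5: ⌊297/2⌋ × 210 = 148 × 210 mm
A6: ⌊210/2⌋ × 148 = 105 × 148 mm
A7: ⌊148/2⌋ × 105 = 74 × 105 mm
A8: ⌊105/2⌋ × 74 = 52 × 74 mm

52 × 74 mm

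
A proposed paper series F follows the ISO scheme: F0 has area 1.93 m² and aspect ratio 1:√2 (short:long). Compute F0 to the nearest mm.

1168 × 1652 mm

Let the short side be w mm. Then w · w√2 = 1.93 m² = 1,930,000 mm².
w² = 1,930,000/√2, so w ≈ 1168.2 mm; long side = w√2 ≈ 1652.1 mm.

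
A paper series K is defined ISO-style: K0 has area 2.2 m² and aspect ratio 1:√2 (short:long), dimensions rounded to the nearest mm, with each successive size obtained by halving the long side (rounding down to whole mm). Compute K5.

220 × 311 mm

Let K0's short side be w mm. w · w√2 = 2.2 m² = 2,200,000 mm², so w ≈ 1247.3 mm and w√2 ≈ 1763.9 mm → K0 = 1247 × 1764 mm.
K1: ⌊1764/2⌋ × 1247 = 882 × 1247 mm
K2: ⌊1247/2⌋ × 882 = 623 × 882 mm
K3: ⌊882/2⌋ × 623 = 441 × 623 mm
K4: ⌊623/2⌋ × 441 = 311 × 441 mm
K5: ⌊441/2⌋ × 311 = 220 × 311 mm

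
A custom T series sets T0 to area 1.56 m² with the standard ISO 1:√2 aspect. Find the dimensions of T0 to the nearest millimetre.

1050 × 1485 mm

Let the short side be w mm. Then w · w√2 = 1.56 m² = 1,560,000 mm².
w² = 1,560,000/√2, so w ≈ 1050.3 mm; long side = w√2 ≈ 1485.3 mm.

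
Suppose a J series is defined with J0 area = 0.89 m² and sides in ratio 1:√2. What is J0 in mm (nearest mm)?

793 × 1122 mm

Let the short side be w mm. Then w · w√2 = 0.89 m² = 890,000 mm².
w² = 890,000/√2, so w ≈ 793.3 mm; long side = w√2 ≈ 1121.9 mm.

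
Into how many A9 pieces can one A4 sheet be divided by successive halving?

32

Each ISO step halves the sheet: 1 × A4 → 2 × A5 → 4 × A6 → 8 × A7 → …
From A4 to A9 is 5 halving steps: 2^5 = 32.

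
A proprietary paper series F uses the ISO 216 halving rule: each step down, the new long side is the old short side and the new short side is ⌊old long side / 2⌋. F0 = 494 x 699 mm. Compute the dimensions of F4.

123 × 174 mm

F1: ⌊699/2⌋ × 494 = 349 × 494 mm
F2: ⌊494/2⌋ × 349 = 247 × 349 mm
F3: ⌊349/2⌋ × 247 = 174 × 247 mm
F4: ⌊247/2⌋ × 174 = 123 × 174 mm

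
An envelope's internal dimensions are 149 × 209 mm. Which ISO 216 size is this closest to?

Aspect ratio 209/149 ≈ 1.403 — close to the ISO √2 ≈ 1.414.
In the A-series (A0 area = 1 m²): A5 = 148 × 210 mm.
Off by 2 mm total — nearest standard size.

A5 (148 × 210 mm)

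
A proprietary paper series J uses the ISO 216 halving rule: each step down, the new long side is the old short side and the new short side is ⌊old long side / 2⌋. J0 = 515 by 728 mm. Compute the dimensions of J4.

J1 = 364 × 515 mm (from J0 by 1 halving).
J2: ⌊515/2⌋ × 364 = 257 × 364 mm
J3: ⌊364/2⌋ × 257 = 182 × 257 mm
J4: ⌊257/2⌋ × 182 = 128 × 182 mm

128 × 182 mm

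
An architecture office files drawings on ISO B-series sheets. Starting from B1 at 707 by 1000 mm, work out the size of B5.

B2: ⌊1000/2⌋ × 707 = 500 × 707 mm
B3: ⌊707/2⌋ × 500 = 353 × 500 mm
B4: ⌊500/2⌋ × 353 = 250 × 353 mm
B5: ⌊353/2⌋ × 250 = 176 × 250 mm

176 × 250 mm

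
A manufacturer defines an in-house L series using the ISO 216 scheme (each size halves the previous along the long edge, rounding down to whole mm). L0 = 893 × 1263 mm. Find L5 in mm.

L1: ⌊1263/2⌋ × 893 = 631 × 893 mm
L2: ⌊893/2⌋ × 631 = 446 × 631 mm
L3: ⌊631/2⌋ × 446 = 315 × 446 mm
L4: ⌊446/2⌋ × 315 = 223 × 315 mm
L5: ⌊315/2⌋ × 223 = 157 × 223 mm

157 × 223 mm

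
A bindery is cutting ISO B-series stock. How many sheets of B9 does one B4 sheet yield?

B4 = 250 × 353 mm; B9 = 44 × 62 mm.
Each halving step doubles the count; 5 steps from B4 to B9.
2^5 = 32.

32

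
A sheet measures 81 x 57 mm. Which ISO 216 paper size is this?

C8 (57 × 81 mm)

Aspect ratio 81/57 ≈ 1.421 — close to the ISO √2 ≈ 1.414.
In the C-series (envelope sizes, between A and B): C8 = 57 × 81 mm.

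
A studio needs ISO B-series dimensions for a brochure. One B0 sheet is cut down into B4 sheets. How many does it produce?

B0 = 1000 × 1414 mm; B4 = 250 × 353 mm.
Each halving step doubles the count; 4 steps from B0 to B4.
2^4 = 16.

16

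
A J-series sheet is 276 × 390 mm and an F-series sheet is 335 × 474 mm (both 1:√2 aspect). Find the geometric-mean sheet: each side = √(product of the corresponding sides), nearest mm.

304 × 430 mm

Short side: √(276 · 335) = √92460 ≈ 304.1 → 304 mm
Long side: √(390 · 474) = √184860 ≈ 430.0 → 430 mm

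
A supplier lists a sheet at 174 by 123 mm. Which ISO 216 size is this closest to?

Aspect ratio 174/123 ≈ 1.415 — close to the ISO √2 ≈ 1.414.
In the B-series (B0 = 1000 × 1414 mm): B6 = 125 × 176 mm.
Off by 4 mm total — nearest standard size.

B6 (125 × 176 mm)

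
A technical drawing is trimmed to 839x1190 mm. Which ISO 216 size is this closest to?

A0 (841 × 1189 mm)

Aspect ratio 1190/839 ≈ 1.418 — close to the ISO √2 ≈ 1.414.
In the A-series (A0 area = 1 m²): A0 = 841 × 1189 mm.
Off by 3 mm total — nearest standard size.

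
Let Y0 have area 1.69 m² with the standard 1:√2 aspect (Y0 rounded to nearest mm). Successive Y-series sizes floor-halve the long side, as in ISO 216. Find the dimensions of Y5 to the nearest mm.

Let Y0's short side be w mm. w · w√2 = 1.69 m² = 1,690,000 mm², so w ≈ 1093.2 mm and w√2 ≈ 1546.0 mm → Y0 = 1093 × 1546 mm.
Y1: ⌊1546/2⌋ × 1093 = 773 × 1093 mm
Y2: ⌊1093/2⌋ × 773 = 546 × 773 mm
Y3: ⌊773/2⌋ × 546 = 386 × 546 mm
Y4: ⌊546/2⌋ × 386 = 273 × 386 mm
Y5: ⌊386/2⌋ × 273 = 193 × 273 mm

193 × 273 mm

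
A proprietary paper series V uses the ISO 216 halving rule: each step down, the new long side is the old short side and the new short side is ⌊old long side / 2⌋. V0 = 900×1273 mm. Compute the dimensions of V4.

225 × 318 mm

V1: ⌊1273/2⌋ × 900 = 636 × 900 mm
V2: ⌊900/2⌋ × 636 = 450 × 636 mm
V3: ⌊636/2⌋ × 450 = 318 × 450 mm
V4: ⌊450/2⌋ × 318 = 225 × 318 mm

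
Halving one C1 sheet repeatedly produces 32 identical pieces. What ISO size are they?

C6

32 = 2^5, so 5 halving steps.
C1 → C2 → … → C6 after 5 steps.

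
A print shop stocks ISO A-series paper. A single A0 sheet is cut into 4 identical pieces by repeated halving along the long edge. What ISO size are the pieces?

A2

4 = 2^2, so 2 halving steps.
A0 → A1 → … → A2 after 2 steps.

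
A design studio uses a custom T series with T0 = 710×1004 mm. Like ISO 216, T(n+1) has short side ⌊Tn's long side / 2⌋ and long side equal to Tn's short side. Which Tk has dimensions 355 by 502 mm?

T2

T0: 710 × 1004 mm
T1: 502 × 710 mm
T2: 355 × 502 mm
T3: 251 × 355 mm
→ matches T2.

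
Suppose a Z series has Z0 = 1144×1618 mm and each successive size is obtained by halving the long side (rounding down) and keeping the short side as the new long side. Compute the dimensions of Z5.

202 × 286 mm

Z1: ⌊1618/2⌋ × 1144 = 809 × 1144 mm
Z2: ⌊1144/2⌋ × 809 = 572 × 809 mm
Z3: ⌊809/2⌋ × 572 = 404 × 572 mm
Z4: ⌊572/2⌋ × 404 = 286 × 404 mm
Z5: ⌊404/2⌋ × 286 = 202 × 286 mm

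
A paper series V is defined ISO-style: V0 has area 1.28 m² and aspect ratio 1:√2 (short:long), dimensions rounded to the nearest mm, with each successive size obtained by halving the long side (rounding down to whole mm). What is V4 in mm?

Let V0's short side be w mm. w · w√2 = 1.28 m² = 1,280,000 mm², so w ≈ 951.4 mm and w√2 ≈ 1345.4 mm → V0 = 951 × 1345 mm.
V1: ⌊1345/2⌋ × 951 = 672 × 951 mm
V2: ⌊951/2⌋ × 672 = 475 × 672 mm
V3: ⌊672/2⌋ × 475 = 336 × 475 mm
V4: ⌊475/2⌋ × 336 = 237 × 336 mm

237 × 336 mm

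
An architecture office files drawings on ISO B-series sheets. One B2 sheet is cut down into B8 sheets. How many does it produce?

Each ISO step halves the sheet: 1 × B2 → 2 × B3 → 4 × B4 → 8 × B5 → …
From B2 to B8 is 6 halving steps: 2^6 = 64.

64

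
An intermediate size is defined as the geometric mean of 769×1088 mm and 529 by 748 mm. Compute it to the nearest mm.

Short side: √(769 · 529) = √406801 ≈ 637.8 → 638 mm
Long side: √(1088 · 748) = √813824 ≈ 902.1 → 902 mm

638 × 902 mm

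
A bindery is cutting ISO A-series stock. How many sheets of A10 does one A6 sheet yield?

Each ISO step halves the sheet: 1 × A6 → 2 × A7 → 4 × A8 → 8 × A9 → …
From A6 to A10 is 4 halving steps: 2^4 = 16.

16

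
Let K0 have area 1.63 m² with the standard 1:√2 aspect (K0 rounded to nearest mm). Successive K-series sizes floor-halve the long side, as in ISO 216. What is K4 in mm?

Let K0's short side be w mm. w · w√2 = 1.63 m² = 1,630,000 mm², so w ≈ 1073.6 mm and w√2 ≈ 1518.3 mm → K0 = 1074 × 1518 mm.
K1: ⌊1518/2⌋ × 1074 = 759 × 1074 mm
K2: ⌊1074/2⌋ × 759 = 537 × 759 mm
K3: ⌊759/2⌋ × 537 = 379 × 537 mm
K4: ⌊537/2⌋ × 379 = 268 × 379 mm

268 × 379 mm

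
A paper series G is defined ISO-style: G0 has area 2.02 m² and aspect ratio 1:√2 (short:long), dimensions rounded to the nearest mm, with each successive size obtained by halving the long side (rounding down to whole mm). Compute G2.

Let G0's short side be w mm. w · w√2 = 2.02 m² = 2,020,000 mm², so w ≈ 1195.1 mm and w√2 ≈ 1690.2 mm → G0 = 1195 × 1690 mm.
G1: ⌊1690/2⌋ × 1195 = 845 × 1195 mm
G2: ⌊1195/2⌋ × 845 = 597 × 845 mm

597 × 845 mm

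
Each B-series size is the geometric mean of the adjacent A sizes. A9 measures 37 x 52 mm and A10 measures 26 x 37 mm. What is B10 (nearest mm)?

31 × 44 mm

Short side: √(37 · 26) = √962 ≈ 31.0 → 31 mm
Long side: √(52 · 37) = √1924 ≈ 43.9 → 44 mm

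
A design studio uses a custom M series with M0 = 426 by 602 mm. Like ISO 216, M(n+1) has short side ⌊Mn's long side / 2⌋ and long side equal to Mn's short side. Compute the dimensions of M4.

106 × 150 mm

M1: ⌊602/2⌋ × 426 = 301 × 426 mm
M2: ⌊426/2⌋ × 301 = 213 × 301 mm
M3: ⌊301/2⌋ × 213 = 150 × 213 mm
M4: ⌊213/2⌋ × 150 = 106 × 150 mm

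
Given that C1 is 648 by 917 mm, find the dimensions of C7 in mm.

C2: ⌊917/2⌋ × 648 = 458 × 648 mm
C3: ⌊648/2⌋ × 458 = 324 × 458 mm
C4: ⌊458/2⌋ × 324 = 229 × 324 mm
C5: ⌊324/2⌋ × 229 = 162 × 229 mm
C6: ⌊229/2⌋ × 162 = 114 × 162 mm
C7: ⌊162/2⌋ × 114 = 81 × 114 mm

81 × 114 mm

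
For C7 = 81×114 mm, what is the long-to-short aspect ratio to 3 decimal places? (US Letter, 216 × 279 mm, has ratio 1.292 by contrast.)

1.407

114 / 81 = 1.407
ISO 216 targets √2 ≈ 1.414; the -0.007 deviation is from mm rounding.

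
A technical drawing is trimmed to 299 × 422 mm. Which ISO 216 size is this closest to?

A3 (297 × 420 mm)

Aspect ratio 422/299 ≈ 1.411 — close to the ISO √2 ≈ 1.414.
In the A-series (A0 area = 1 m²): A3 = 297 × 420 mm.
Off by 4 mm total — nearest standard size.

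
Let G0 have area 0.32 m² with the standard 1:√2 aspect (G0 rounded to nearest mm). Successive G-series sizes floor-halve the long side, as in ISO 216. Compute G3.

Let G0's short side be w mm. w · w√2 = 0.32 m² = 320,000 mm², so w ≈ 475.7 mm and w√2 ≈ 672.7 mm → G0 = 476 × 673 mm.
G1: ⌊673/2⌋ × 476 = 336 × 476 mm
G2: ⌊476/2⌋ × 336 = 238 × 336 mm
G3: ⌊336/2⌋ × 238 = 168 × 238 mm

168 × 238 mm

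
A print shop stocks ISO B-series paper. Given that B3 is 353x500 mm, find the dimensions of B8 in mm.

B4: ⌊500/2⌋ × 353 = 250 × 353 mm
B5: ⌊353/2⌋ × 250 = 176 × 250 mm
B6: ⌊250/2⌋ × 176 = 125 × 176 mm
B7: ⌊176/2⌋ × 125 = 88 × 125 mm
B8: ⌊125/2⌋ × 88 = 62 × 88 mm

62 × 88 mm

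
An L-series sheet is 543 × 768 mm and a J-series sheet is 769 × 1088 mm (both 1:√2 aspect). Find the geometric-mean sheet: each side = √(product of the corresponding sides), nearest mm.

646 × 914 mm

Short side: √(543 · 769) = √417567 ≈ 646.2 → 646 mm
Long side: √(768 · 1088) = √835584 ≈ 914.1 → 914 mm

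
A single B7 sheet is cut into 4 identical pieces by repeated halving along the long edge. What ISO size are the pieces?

4 = 2^2, so 2 halving steps.
B7 → B8 → … → B9 after 2 steps.

B9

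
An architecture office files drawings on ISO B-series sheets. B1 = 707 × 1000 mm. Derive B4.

B2: ⌊1000/2⌋ × 707 = 500 × 707 mm
B3: ⌊707/2⌋ × 500 = 353 × 500 mm
B4: ⌊500/2⌋ × 353 = 250 × 353 mm

250 × 353 mm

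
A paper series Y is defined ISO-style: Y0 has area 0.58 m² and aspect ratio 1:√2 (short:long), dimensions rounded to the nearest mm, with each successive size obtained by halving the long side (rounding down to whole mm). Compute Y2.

320 × 453 mm

Let Y0's short side be w mm. w · w√2 = 0.58 m² = 580,000 mm², so w ≈ 640.4 mm and w√2 ≈ 905.7 mm → Y0 = 640 × 906 mm.
Y1: ⌊906/2⌋ × 640 = 453 × 640 mm
Y2: ⌊640/2⌋ × 453 = 320 × 453 mm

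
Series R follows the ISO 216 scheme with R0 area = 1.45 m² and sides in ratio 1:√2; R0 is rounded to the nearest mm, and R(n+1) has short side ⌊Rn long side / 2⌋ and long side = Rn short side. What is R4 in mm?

253 × 358 mm

Let R0's short side be w mm. w · w√2 = 1.45 m² = 1,450,000 mm², so w ≈ 1012.6 mm and w√2 ≈ 1432.0 mm → R0 = 1013 × 1432 mm.
R1: ⌊1432/2⌋ × 1013 = 716 × 1013 mm
R2: ⌊1013/2⌋ × 716 = 506 × 716 mm
R3: ⌊716/2⌋ × 506 = 358 × 506 mm
R4: ⌊506/2⌋ × 358 = 253 × 358 mm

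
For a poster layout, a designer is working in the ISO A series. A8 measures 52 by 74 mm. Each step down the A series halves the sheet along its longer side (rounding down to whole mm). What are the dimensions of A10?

26 × 37 mm

A9: ⌊74/2⌋ × 52 = 37 × 52 mm
A10: ⌊52/2⌋ × 37 = 26 × 37 mm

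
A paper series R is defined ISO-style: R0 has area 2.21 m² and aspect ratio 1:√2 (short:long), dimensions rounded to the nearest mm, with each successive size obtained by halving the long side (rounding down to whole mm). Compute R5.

221 × 312 mm

Let R0's short side be w mm. w · w√2 = 2.21 m² = 2,210,000 mm², so w ≈ 1250.1 mm and w√2 ≈ 1767.9 mm → R0 = 1250 × 1768 mm.
R1: ⌊1768/2⌋ × 1250 = 884 × 1250 mm
R2: ⌊1250/2⌋ × 884 = 625 × 884 mm
R3: ⌊884/2⌋ × 625 = 442 × 625 mm
R4: ⌊625/2⌋ × 442 = 312 × 442 mm
R5: ⌊442/2⌋ × 312 = 221 × 312 mm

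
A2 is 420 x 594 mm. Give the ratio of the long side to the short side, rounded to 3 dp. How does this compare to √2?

1.414

594 / 420 = 1.414
Matches √2 ≈ 1.414 — the ISO 216 defining ratio.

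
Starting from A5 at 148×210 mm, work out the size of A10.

26 × 37 mm

A6: ⌊210/2⌋ × 148 = 105 × 148 mm
A7: ⌊148/2⌋ × 105 = 74 × 105 mm
A8: ⌊105/2⌋ × 74 = 52 × 74 mm
A9: ⌊74/2⌋ × 52 = 37 × 52 mm
A10: ⌊52/2⌋ × 37 = 26 × 37 mm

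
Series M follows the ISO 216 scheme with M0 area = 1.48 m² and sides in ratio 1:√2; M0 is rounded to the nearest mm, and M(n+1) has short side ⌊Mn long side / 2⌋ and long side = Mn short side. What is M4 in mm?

255 × 361 mm

Let M0's short side be w mm. w · w√2 = 1.48 m² = 1,480,000 mm², so w ≈ 1023.0 mm and w√2 ≈ 1446.7 mm → M0 = 1023 × 1447 mm.
M1: ⌊1447/2⌋ × 1023 = 723 × 1023 mm
M2: ⌊1023/2⌋ × 723 = 511 × 723 mm
M3: ⌊723/2⌋ × 511 = 361 × 511 mm
M4: ⌊511/2⌋ × 361 = 255 × 361 mm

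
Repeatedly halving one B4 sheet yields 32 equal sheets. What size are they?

32 = 2^5, so 5 halving steps.
B4 → B5 → … → B9 after 5 steps.

B9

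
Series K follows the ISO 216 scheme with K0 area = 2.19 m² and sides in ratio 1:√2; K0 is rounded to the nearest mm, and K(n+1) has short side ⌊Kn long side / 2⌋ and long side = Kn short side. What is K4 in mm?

311 × 440 mm

Let K0's short side be w mm. w · w√2 = 2.19 m² = 2,190,000 mm², so w ≈ 1244.4 mm and w√2 ≈ 1759.9 mm → K0 = 1244 × 1760 mm.
K1: ⌊1760/2⌋ × 1244 = 880 × 1244 mm
K2: ⌊1244/2⌋ × 880 = 622 × 880 mm
K3: ⌊880/2⌋ × 622 = 440 × 622 mm
K4: ⌊622/2⌋ × 440 = 311 × 440 mm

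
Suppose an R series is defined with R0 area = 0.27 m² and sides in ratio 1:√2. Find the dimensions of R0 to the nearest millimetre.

Let the short side be w mm. Then w · w√2 = 0.27 m² = 270,000 mm².
w² = 270,000/√2, so w ≈ 436.9 mm; long side = w√2 ≈ 617.9 mm.

437 × 618 mm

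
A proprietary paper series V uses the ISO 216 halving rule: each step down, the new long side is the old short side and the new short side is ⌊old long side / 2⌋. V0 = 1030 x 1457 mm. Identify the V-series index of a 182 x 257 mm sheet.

V0: 1030 × 1457 mm
V1: 728 × 1030 mm
V2: 515 × 728 mm
V3: 364 × 515 mm
V4: 257 × 364 mm
V5: 182 × 257 mm
V6: 128 × 182 mm
→ matches V5.

V5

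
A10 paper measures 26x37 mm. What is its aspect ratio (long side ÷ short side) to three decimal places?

1.423

37 / 26 = 1.423
ISO 216 targets √2 ≈ 1.414; the +0.009 deviation is from mm rounding.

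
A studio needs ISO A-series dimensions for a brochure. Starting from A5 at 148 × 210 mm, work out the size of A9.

A6: ⌊210/2⌋ × 148 = 105 × 148 mm
A7: ⌊148/2⌋ × 105 = 74 × 105 mm
A8: ⌊105/2⌋ × 74 = 52 × 74 mm
A9: ⌊74/2⌋ × 52 = 37 × 52 mm

37 × 52 mm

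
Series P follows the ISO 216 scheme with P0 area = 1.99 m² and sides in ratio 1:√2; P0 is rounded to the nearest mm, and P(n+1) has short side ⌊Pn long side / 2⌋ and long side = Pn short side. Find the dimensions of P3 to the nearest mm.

419 × 593 mm

Let P0's short side be w mm. w · w√2 = 1.99 m² = 1,990,000 mm², so w ≈ 1186.2 mm and w√2 ≈ 1677.6 mm → P0 = 1186 × 1678 mm.
P1: ⌊1678/2⌋ × 1186 = 839 × 1186 mm
P2: ⌊1186/2⌋ × 839 = 593 × 839 mm
P3: ⌊839/2⌋ × 593 = 419 × 593 mm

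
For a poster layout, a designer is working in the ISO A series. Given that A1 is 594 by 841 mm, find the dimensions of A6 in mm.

A2: ⌊841/2⌋ × 594 = 420 × 594 mm
A3: ⌊594/2⌋ × 420 = 297 × 420 mm
A4: ⌊420/2⌋ × 297 = 210 × 297 mm
A5: ⌊297/2⌋ × 210 = 148 × 210 mm
A6: ⌊210/2⌋ × 148 = 105 × 148 mm

105 × 148 mm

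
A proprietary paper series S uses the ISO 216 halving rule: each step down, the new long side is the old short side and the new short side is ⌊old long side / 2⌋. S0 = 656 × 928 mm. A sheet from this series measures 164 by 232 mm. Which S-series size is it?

S4

S0: 656 × 928 mm
S1: 464 × 656 mm
S2: 328 × 464 mm
S3: 232 × 328 mm
S4: 164 × 232 mm
S5: 116 × 164 mm
→ matches S4.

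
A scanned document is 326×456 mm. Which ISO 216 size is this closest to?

Aspect ratio 456/326 ≈ 1.399 (ISO target is √2 ≈ 1.414).
In the C-series (envelope sizes, between A and B): C3 = 324 × 458 mm.
Off by 4 mm total — nearest standard size.

C3 (324 × 458 mm)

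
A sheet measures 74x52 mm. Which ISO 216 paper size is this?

A8 (52 × 74 mm)

Aspect ratio 74/52 ≈ 1.423 — close to the ISO √2 ≈ 1.414.
In the A-series (A0 area = 1 m²): A8 = 52 × 74 mm.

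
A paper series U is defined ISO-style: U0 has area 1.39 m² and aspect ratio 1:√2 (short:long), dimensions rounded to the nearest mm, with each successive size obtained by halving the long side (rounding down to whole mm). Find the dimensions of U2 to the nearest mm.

495 × 701 mm

Let U0's short side be w mm. w · w√2 = 1.39 m² = 1,390,000 mm², so w ≈ 991.4 mm and w√2 ≈ 1402.1 mm → U0 = 991 × 1402 mm.
U1: ⌊1402/2⌋ × 991 = 701 × 991 mm
U2: ⌊991/2⌋ × 701 = 495 × 701 mm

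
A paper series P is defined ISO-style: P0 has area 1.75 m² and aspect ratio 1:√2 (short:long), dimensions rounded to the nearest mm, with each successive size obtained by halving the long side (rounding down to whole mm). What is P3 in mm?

393 × 556 mm

Let P0's short side be w mm. w · w√2 = 1.75 m² = 1,750,000 mm², so w ≈ 1112.4 mm and w√2 ≈ 1573.2 mm → P0 = 1112 × 1573 mm.
P1: ⌊1573/2⌋ × 1112 = 786 × 1112 mm
P2: ⌊1112/2⌋ × 786 = 556 × 786 mm
P3: ⌊786/2⌋ × 556 = 393 × 556 mm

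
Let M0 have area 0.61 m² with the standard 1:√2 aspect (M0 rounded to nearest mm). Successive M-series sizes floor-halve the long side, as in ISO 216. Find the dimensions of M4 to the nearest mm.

Let M0's short side be w mm. w · w√2 = 0.61 m² = 610,000 mm², so w ≈ 656.8 mm and w√2 ≈ 928.8 mm → M0 = 657 × 929 mm.
M1: ⌊929/2⌋ × 657 = 464 × 657 mm
M2: ⌊657/2⌋ × 464 = 328 × 464 mm
M3: ⌊464/2⌋ × 328 = 232 × 328 mm
M4: ⌊328/2⌋ × 232 = 164 × 232 mm

164 × 232 mm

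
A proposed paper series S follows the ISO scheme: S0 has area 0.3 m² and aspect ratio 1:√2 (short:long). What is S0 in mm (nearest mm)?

Let the short side be w mm. Then w · w√2 = 0.3 m² = 300,000 mm².
w² = 300,000/√2, so w ≈ 460.6 mm; long side = w√2 ≈ 651.4 mm.

461 × 651 mm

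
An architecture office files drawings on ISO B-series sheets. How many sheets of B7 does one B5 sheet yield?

4

Each ISO step halves the sheet: 1 × B5 → 2 × B6 → 4 × B7
From B5 to B7 is 2 halving steps: 2^2 = 4.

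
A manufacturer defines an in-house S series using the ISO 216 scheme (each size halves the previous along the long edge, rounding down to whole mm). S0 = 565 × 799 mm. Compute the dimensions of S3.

199 × 282 mm

S1: ⌊799/2⌋ × 565 = 399 × 565 mm
S2: ⌊565/2⌋ × 399 = 282 × 399 mm
S3: ⌊399/2⌋ × 282 = 199 × 282 mm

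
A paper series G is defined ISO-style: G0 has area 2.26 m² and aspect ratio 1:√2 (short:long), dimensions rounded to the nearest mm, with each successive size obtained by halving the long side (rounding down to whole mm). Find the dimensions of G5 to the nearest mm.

Let G0's short side be w mm. w · w√2 = 2.26 m² = 2,260,000 mm², so w ≈ 1264.1 mm and w√2 ≈ 1787.8 mm → G0 = 1264 × 1788 mm.
G1: ⌊1788/2⌋ × 1264 = 894 × 1264 mm
G2: ⌊1264/2⌋ × 894 = 632 × 894 mm
G3: ⌊894/2⌋ × 632 = 447 × 632 mm
G4: ⌊632/2⌋ × 447 = 316 × 447 mm
G5: ⌊447/2⌋ × 316 = 223 × 316 mm

223 × 316 mm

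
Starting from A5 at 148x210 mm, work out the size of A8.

52 × 74 mm

A6: ⌊210/2⌋ × 148 = 105 × 148 mm
A7: ⌊148/2⌋ × 105 = 74 × 105 mm
A8: ⌊105/2⌋ × 74 = 52 × 74 mm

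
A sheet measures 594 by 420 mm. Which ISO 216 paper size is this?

A2 (420 × 594 mm)

Aspect ratio 594/420 ≈ 1.414 — close to the ISO √2 ≈ 1.414.
In the A-series (A0 area = 1 m²): A2 = 420 × 594 mm.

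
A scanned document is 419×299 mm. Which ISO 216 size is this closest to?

Aspect ratio 419/299 ≈ 1.401 — close to the ISO √2 ≈ 1.414.
In the A-series (A0 area = 1 m²): A3 = 297 × 420 mm.
Off by 3 mm total — nearest standard size.

A3 (297 × 420 mm)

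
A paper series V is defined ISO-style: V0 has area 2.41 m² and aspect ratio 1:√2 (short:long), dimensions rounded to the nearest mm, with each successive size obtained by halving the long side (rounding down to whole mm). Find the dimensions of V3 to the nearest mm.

Let V0's short side be w mm. w · w√2 = 2.41 m² = 2,410,000 mm², so w ≈ 1305.4 mm and w√2 ≈ 1846.1 mm → V0 = 1305 × 1846 mm.
V1: ⌊1846/2⌋ × 1305 = 923 × 1305 mm
V2: ⌊1305/2⌋ × 923 = 652 × 923 mm
V3: ⌊923/2⌋ × 652 = 461 × 652 mm

461 × 652 mm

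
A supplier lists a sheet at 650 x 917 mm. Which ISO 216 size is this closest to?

Aspect ratio 917/650 ≈ 1.411 — close to the ISO √2 ≈ 1.414.
In the C-series (envelope sizes, between A and B): C1 = 648 × 917 mm.
Off by 2 mm total — nearest standard size.

C1 (648 × 917 mm)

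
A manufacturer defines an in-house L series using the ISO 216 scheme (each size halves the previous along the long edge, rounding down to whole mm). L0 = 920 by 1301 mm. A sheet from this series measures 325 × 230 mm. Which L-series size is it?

L4

L0: 920 × 1301 mm
L1: 650 × 920 mm
L2: 460 × 650 mm
L3: 325 × 460 mm
L4: 230 × 325 mm
L5: 162 × 230 mm
→ matches L4.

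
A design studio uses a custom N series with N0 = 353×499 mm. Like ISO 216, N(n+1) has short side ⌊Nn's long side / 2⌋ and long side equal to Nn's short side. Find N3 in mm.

124 × 176 mm

N1: ⌊499/2⌋ × 353 = 249 × 353 mm
N2: ⌊353/2⌋ × 249 = 176 × 249 mm
N3: ⌊249/2⌋ × 176 = 124 × 176 mm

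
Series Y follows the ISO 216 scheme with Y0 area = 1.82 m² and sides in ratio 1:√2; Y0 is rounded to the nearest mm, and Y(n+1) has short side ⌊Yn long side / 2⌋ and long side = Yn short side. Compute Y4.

Let Y0's short side be w mm. w · w√2 = 1.82 m² = 1,820,000 mm², so w ≈ 1134.4 mm and w√2 ≈ 1604.3 mm → Y0 = 1134 × 1604 mm.
Y1: ⌊1604/2⌋ × 1134 = 802 × 1134 mm
Y2: ⌊1134/2⌋ × 802 = 567 × 802 mm
Y3: ⌊802/2⌋ × 567 = 401 × 567 mm
Y4: ⌊567/2⌋ × 401 = 283 × 401 mm

283 × 401 mm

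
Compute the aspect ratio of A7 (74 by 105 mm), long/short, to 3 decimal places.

105 / 74 = 1.419
ISO 216 targets √2 ≈ 1.414; the +0.005 deviation is from mm rounding.

1.419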